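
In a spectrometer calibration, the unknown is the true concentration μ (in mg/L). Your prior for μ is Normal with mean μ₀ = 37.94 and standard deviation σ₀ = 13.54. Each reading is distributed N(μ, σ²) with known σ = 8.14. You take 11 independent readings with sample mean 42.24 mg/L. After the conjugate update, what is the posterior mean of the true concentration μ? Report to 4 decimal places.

42.1032

For Normal data with known variance σ², a Normal(μ₀, σ₀²) prior on μ is conjugate. Posterior precision = 1/σ₀² + n/σ²; posterior mean is the precision-weighted average of μ₀ and x̄.
n·x̄ = 11·42.24 = 464.64.
σ₀² = 13.54² = 183.3316, σ² = 8.14² = 66.2596; σ² + n·σ₀² = 66.2596 + 11·183.3316 = 2082.9072.
Posterior mean = (μ₀/σ₀² + n·x̄/σ²)/(1/σ₀² + n/σ²) = (σ²·μ₀ + σ₀²·n·x̄)/(σ² + n·σ₀²) = (66.2596·37.94 + 183.3316·464.64)/2082.9072 = 87697.083848/2082.9072 = 42.1032.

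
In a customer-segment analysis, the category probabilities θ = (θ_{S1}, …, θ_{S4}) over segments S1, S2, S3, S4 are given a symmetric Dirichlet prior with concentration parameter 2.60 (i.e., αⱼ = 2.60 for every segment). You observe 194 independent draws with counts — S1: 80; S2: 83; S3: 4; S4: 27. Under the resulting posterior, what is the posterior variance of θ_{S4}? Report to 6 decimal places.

0.000603

The Dirichlet prior is conjugate to the Multinomial likelihood: each posterior αⱼ = prior αⱼ + observed count nⱼ.
Posterior concentration: (82.60, 85.60, 6.60, 29.60), total = 204.40.
Var[θ_j] = α_j(Σα−α_j)/((Σα)²(Σα+1)) = 29.60·174.80/(204.40²·205.40) = 0.000603.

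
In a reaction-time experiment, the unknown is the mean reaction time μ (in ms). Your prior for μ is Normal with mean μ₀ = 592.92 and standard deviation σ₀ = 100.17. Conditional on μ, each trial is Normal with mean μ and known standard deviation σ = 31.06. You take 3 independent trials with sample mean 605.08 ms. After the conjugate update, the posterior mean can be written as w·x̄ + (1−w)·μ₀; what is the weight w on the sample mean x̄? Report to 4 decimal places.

0.9689

For Normal data with known variance σ², a Normal(μ₀, σ₀²) prior on μ is conjugate. Posterior precision = 1/σ₀² + n/σ²; posterior mean is the precision-weighted average of μ₀ and x̄.
σ₀² = 100.17² = 10034.0289, σ² = 31.06² = 964.7236. Prior precision 1/σ₀² = 1/10034.0289; data precision n/σ² = 3/964.7236.
w = (n/σ²)/(1/σ₀² + n/σ²) = n·σ₀²/(σ² + n·σ₀²) = 3·10034.0289/(964.7236 + 3·10034.0289) = 30102.0867/31066.8103 = 0.9689.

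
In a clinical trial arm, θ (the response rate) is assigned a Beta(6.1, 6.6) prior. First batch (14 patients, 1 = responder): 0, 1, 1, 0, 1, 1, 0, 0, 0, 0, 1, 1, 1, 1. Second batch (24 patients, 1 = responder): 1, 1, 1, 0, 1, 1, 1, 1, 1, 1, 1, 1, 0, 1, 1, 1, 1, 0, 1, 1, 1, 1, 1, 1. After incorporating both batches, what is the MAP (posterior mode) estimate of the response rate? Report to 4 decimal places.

0.7002

The Beta prior is conjugate to a Binomial/Bernoulli likelihood; the update adds successes to α and failures to β.
After batch 1: Beta(6.1+8, 6.6+6) = Beta(14.1, 12.6).
After batch 2: Beta(14.1+21, 12.6+3) = Beta(35.1, 15.6).
Mode of Beta(a,b) for a,b>1 is (a−1)/(a+b−2) = 34.1/48.7 = 0.7002.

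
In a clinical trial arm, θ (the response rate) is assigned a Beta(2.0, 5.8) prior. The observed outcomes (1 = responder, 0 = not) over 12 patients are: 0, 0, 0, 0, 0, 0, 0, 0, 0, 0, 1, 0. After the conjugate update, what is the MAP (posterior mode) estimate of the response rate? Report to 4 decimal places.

0.1124

The Beta prior is conjugate to a Binomial/Bernoulli likelihood; the update adds successes to α and failures to β.
Posterior: Beta(α+k, β+n−k) = Beta(2.0+1, 5.8+11) = Beta(3.0, 16.8).
Mode of Beta(a,b) for a,b>1 is (a−1)/(a+b−2) = 2.0/17.8 = 0.1124.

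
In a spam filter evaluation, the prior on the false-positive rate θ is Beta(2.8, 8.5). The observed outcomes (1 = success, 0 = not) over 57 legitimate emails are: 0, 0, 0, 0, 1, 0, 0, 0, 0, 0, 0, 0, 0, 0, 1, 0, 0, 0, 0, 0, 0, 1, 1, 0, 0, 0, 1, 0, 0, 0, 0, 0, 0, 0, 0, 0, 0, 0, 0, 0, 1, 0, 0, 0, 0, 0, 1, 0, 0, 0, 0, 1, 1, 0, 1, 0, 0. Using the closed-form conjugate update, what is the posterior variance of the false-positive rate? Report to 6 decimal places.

0.002197

The Beta prior is conjugate to a Binomial/Bernoulli likelihood; the update adds successes to α and failures to β.
Posterior: Beta(α+k, β+n−k) = Beta(2.8+10, 8.5+47) = Beta(12.8, 55.5).
Var = αβ/((α+β)²(α+β+1)) = 12.8·55.5/(68.3²·69.3) = 0.002197.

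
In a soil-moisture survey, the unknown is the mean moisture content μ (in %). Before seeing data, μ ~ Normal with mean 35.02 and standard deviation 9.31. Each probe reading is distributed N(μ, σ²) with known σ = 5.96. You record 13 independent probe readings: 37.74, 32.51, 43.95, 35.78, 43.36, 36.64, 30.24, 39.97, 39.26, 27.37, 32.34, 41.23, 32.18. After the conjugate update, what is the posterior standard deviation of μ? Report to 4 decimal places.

For Normal data with known variance σ², a Normal(μ₀, σ₀²) prior on μ is conjugate. Posterior precision = 1/σ₀² + n/σ²; posterior mean is the precision-weighted average of μ₀ and x̄.
σ₀² = 9.31² = 86.6761, σ² = 5.96² = 35.5216; σ² + n·σ₀² = 35.5216 + 13·86.6761 = 1162.3109.
Posterior precision = 1/σ₀² + n/σ² = 1/86.6761 + 13/35.5216 = (σ² + n·σ₀²)/(σ₀²σ²) = 1162.3109/(86.6761·35.5216); posterior variance σₙ² = σ₀²σ²/(σ² + n·σ₀²) = 86.6761·35.5216/1162.3109 = 2.648924.
Posterior SD = √σₙ² = √(86.6761·35.5216/1162.3109) = 1.6276.

1.6276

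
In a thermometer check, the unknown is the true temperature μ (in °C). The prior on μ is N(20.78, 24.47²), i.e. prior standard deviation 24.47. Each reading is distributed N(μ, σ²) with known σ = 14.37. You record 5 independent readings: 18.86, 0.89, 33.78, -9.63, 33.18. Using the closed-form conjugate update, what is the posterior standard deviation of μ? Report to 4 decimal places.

For Normal data with known variance σ², a Normal(μ₀, σ₀²) prior on μ is conjugate. Posterior precision = 1/σ₀² + n/σ²; posterior mean is the precision-weighted average of μ₀ and x̄.
σ₀² = 24.47² = 598.7809, σ² = 14.37² = 206.4969; σ² + n·σ₀² = 206.4969 + 5·598.7809 = 3200.4014.
Posterior precision = 1/σ₀² + n/σ² = 1/598.7809 + 5/206.4969 = (σ² + n·σ₀²)/(σ₀²σ²) = 3200.4014/(598.7809·206.4969); posterior variance σₙ² = σ₀²σ²/(σ² + n·σ₀²) = 598.7809·206.4969/3200.4014 = 38.634654.
Posterior SD = √σₙ² = √(598.7809·206.4969/3200.4014) = 6.2157.

6.2157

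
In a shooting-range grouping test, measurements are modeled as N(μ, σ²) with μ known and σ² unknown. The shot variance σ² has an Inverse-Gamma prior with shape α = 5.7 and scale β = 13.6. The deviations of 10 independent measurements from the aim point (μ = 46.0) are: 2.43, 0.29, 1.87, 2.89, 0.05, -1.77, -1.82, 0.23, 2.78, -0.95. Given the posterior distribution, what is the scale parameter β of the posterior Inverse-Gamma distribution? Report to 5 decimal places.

With known mean μ and an Inverse-Gamma(α, β) prior on σ², the Normal likelihood is conjugate: posterior is Inv-Gamma(α + n/2, β + Σ(xᵢ−μ)²/2).
Σ(xᵢ−μ)² = (2.43)² + (0.29)² + (1.87)² + (2.89)² + (0.05)² + (-1.77)² + (-1.82)² + (0.23)² + (2.78)² + (-0.95)² = 32.9696.
Posterior: Inv-Gamma(5.7 + 10/2, 13.6 + 32.9696/2) = Inv-Gamma(10.70, 30.08480).
Posterior β = 30.08480.

30.08480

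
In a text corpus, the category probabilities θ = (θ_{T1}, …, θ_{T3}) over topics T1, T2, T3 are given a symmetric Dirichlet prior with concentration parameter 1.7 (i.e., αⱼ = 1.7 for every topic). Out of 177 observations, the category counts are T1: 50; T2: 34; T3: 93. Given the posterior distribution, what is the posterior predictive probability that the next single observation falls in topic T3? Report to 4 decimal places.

0.5200

The Dirichlet prior is conjugate to the Multinomial likelihood: each posterior αⱼ = prior αⱼ + observed count nⱼ.
Posterior concentration: (51.7, 35.7, 94.7), total = 182.1.
P(next = T3 | data) = α_{T3}/Σα = 0.5200.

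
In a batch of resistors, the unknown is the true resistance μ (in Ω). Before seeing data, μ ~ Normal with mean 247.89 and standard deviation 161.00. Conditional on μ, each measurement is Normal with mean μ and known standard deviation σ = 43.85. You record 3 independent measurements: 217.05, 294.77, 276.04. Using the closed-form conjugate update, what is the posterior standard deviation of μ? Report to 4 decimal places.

For Normal data with known variance σ², a Normal(μ₀, σ₀²) prior on μ is conjugate. Posterior precision = 1/σ₀² + n/σ²; posterior mean is the precision-weighted average of μ₀ and x̄.
σ₀² = 161.00² = 25921, σ² = 43.85² = 1922.8225; σ² + n·σ₀² = 1922.8225 + 3·25921 = 79685.8225.
Posterior precision = 1/σ₀² + n/σ² = 1/25921 + 3/1922.8225 = (σ² + n·σ₀²)/(σ₀²σ²) = 79685.8225/(25921·1922.8225); posterior variance σₙ² = σ₀²σ²/(σ² + n·σ₀²) = 25921·1922.8225/79685.8225 = 625.474902.
Posterior SD = √σₙ² = √(25921·1922.8225/79685.8225) = 25.0095.

25.0095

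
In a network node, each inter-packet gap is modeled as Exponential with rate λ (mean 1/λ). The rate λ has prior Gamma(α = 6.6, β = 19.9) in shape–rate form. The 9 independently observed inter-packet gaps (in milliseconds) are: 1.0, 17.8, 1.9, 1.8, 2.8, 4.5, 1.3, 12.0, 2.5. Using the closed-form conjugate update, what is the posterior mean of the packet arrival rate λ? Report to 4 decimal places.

With a Gamma(shape α, rate β) prior on the exponential rate λ, the posterior after n observations with total T = Σxᵢ is Gamma(α+n, β+T).
Sum of observations T = 45.6 milliseconds; n = 9.
Posterior: Gamma(6.6+9, 19.9+45.6) = Gamma(15.6, 65.5).
Posterior mean of λ = α/β = 15.6/65.5 = 0.2382.

0.2382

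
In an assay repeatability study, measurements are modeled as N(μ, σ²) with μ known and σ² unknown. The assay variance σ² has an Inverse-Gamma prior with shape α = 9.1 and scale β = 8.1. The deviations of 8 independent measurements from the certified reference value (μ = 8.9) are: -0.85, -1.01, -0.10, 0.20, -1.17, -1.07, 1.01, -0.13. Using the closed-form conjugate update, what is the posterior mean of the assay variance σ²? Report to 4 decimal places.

0.8902

With known mean μ and an Inverse-Gamma(α, β) prior on σ², the Normal likelihood is conjugate: posterior is Inv-Gamma(α + n/2, β + Σ(xᵢ−μ)²/2).
Σ(xᵢ−μ)² = (-0.85)² + (-1.01)² + (-0.10)² + (0.20)² + (-1.17)² + (-1.07)² + (1.01)² + (-0.13)² = 5.3434.
Posterior: Inv-Gamma(9.1 + 8/2, 8.1 + 5.3434/2) = Inv-Gamma(13.10, 10.77170).
E[σ²|data] = β/(α−1) = 10.77170/12.10 = 0.8902.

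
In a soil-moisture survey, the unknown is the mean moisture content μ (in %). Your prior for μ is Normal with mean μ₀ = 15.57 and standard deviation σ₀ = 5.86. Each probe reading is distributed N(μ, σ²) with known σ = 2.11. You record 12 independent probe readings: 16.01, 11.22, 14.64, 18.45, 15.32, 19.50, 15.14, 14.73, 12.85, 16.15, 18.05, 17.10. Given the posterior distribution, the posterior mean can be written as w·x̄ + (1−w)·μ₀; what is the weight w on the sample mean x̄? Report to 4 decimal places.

0.9893

For Normal data with known variance σ², a Normal(μ₀, σ₀²) prior on μ is conjugate. Posterior precision = 1/σ₀² + n/σ²; posterior mean is the precision-weighted average of μ₀ and x̄.
σ₀² = 5.86² = 34.3396, σ² = 2.11² = 4.4521. Prior precision 1/σ₀² = 1/34.3396; data precision n/σ² = 12/4.4521.
w = (n/σ²)/(1/σ₀² + n/σ²) = n·σ₀²/(σ² + n·σ₀²) = 12·34.3396/(4.4521 + 12·34.3396) = 412.0752/416.5273 = 0.9893.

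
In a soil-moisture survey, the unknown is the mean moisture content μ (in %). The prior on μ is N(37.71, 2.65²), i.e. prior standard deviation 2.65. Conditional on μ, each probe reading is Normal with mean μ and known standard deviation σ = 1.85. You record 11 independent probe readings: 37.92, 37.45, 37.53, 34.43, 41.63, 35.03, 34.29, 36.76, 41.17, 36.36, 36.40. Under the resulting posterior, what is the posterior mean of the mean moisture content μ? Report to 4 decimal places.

37.2016

For Normal data with known variance σ², a Normal(μ₀, σ₀²) prior on μ is conjugate. Posterior precision = 1/σ₀² + n/σ²; posterior mean is the precision-weighted average of μ₀ and x̄.
Σxᵢ = 37.92 + 37.45 + 37.53 + 34.43 + 41.63 + 35.03 + 34.29 + 36.76 + 41.17 + 36.36 + 36.40 = 408.97, so n·x̄ = 408.97.
σ₀² = 2.65² = 7.0225, σ² = 1.85² = 3.4225; σ² + n·σ₀² = 3.4225 + 11·7.0225 = 80.67.
Posterior mean = (μ₀/σ₀² + n·x̄/σ²)/(1/σ₀² + n/σ²) = (σ²·μ₀ + σ₀²·n·x̄)/(σ² + n·σ₀²) = (3.4225·37.71 + 7.0225·408.97)/80.67 = 3001.0543/80.67 = 37.2016.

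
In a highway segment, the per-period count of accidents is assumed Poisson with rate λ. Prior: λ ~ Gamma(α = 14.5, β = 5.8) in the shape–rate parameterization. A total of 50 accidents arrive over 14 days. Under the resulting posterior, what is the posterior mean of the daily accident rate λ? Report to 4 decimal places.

3.2576

With a Gamma(shape α, rate β) prior, the Poisson likelihood is conjugate: the posterior is Gamma(α + ΣXᵢ, β + n).
Posterior: Gamma(α+S, β+n) = Gamma(14.5+50, 5.8+14) = Gamma(64.5, 19.8).
Posterior mean = α/β = 64.5/19.8 = 3.2576.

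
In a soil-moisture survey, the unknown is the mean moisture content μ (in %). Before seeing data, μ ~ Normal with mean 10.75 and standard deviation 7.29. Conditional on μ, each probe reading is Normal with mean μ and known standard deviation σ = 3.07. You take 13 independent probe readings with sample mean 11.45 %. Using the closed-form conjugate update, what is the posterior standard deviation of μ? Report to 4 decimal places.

For Normal data with known variance σ², a Normal(μ₀, σ₀²) prior on μ is conjugate. Posterior precision = 1/σ₀² + n/σ²; posterior mean is the precision-weighted average of μ₀ and x̄.
σ₀² = 7.29² = 53.1441, σ² = 3.07² = 9.4249; σ² + n·σ₀² = 9.4249 + 13·53.1441 = 700.2982.
Posterior precision = 1/σ₀² + n/σ² = 1/53.1441 + 13/9.4249 = (σ² + n·σ₀²)/(σ₀²σ²) = 700.2982/(53.1441·9.4249); posterior variance σₙ² = σ₀²σ²/(σ² + n·σ₀²) = 53.1441·9.4249/700.2982 = 0.715235.
Posterior SD = √σₙ² = √(53.1441·9.4249/700.2982) = 0.8457.

0.8457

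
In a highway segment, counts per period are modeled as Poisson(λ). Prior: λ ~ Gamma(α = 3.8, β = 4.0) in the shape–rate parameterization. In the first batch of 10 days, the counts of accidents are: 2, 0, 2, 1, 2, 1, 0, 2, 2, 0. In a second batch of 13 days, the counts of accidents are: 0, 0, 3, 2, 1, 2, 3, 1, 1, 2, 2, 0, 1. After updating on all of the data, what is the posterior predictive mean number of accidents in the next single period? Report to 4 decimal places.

With a Gamma(shape α, rate β) prior, the Poisson likelihood is conjugate: the posterior is Gamma(α + ΣXᵢ, β + n).
Batch 1: sum of counts S = 12 over n = 10 days.
After batch 1: Gamma(α+S, β+n) = Gamma(3.8+12, 4.0+10) = Gamma(15.8, 14.0).
Batch 2: sum of counts S = 18 over n = 13 days.
After batch 2: Gamma(α+S, β+n) = Gamma(15.8+18, 14.0+13) = Gamma(33.8, 27.0).
The predictive distribution for one future period is NegBinom with mean α/β = 1.2519.

1.2519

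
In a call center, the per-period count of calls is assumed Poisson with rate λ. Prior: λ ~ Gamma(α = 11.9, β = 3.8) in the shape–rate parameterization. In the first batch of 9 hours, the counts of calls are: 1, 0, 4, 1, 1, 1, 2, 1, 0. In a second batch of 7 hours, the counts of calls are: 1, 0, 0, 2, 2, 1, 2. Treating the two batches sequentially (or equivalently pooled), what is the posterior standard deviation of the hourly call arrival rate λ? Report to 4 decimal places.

0.2807

With a Gamma(shape α, rate β) prior, the Poisson likelihood is conjugate: the posterior is Gamma(α + ΣXᵢ, β + n).
Batch 1: sum of counts S = 11 over n = 9 hours.
After batch 1: Gamma(α+S, β+n) = Gamma(11.9+11, 3.8+9) = Gamma(22.9, 12.8).
Batch 2: sum of counts S = 8 over n = 7 hours.
After batch 2: Gamma(α+S, β+n) = Gamma(22.9+8, 12.8+7) = Gamma(30.9, 19.8).
SD = √α/β = √30.9/19.8 = 0.2807.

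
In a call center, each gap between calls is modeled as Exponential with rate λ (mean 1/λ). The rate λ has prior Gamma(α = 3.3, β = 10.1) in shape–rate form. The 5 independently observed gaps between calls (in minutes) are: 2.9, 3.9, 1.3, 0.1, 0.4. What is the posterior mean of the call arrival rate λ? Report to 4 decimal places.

With a Gamma(shape α, rate β) prior on the exponential rate λ, the posterior after n observations with total T = Σxᵢ is Gamma(α+n, β+T).
Sum of observations T = 8.6 minutes; n = 5.
Posterior: Gamma(3.3+5, 10.1+8.6) = Gamma(8.3, 18.7).
Posterior mean of λ = α/β = 8.3/18.7 = 0.4439.

0.4439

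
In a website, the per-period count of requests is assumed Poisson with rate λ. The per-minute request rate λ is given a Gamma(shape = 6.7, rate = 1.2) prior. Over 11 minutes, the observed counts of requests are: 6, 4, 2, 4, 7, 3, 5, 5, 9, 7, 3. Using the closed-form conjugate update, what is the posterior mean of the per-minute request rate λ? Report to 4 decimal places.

With a Gamma(shape α, rate β) prior, the Poisson likelihood is conjugate: the posterior is Gamma(α + ΣXᵢ, β + n).
Sum of counts S = 55 over n = 11 minutes.
Posterior: Gamma(α+S, β+n) = Gamma(6.7+55, 1.2+11) = Gamma(61.7, 12.2).
Posterior mean = α/β = 61.7/12.2 = 5.0574.

5.0574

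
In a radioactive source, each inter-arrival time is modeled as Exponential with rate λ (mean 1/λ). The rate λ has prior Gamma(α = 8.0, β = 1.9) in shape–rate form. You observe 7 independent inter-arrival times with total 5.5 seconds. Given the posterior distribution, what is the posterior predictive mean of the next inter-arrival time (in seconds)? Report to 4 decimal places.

With a Gamma(shape α, rate β) prior on the exponential rate λ, the posterior after n observations with total T = Σxᵢ is Gamma(α+n, β+T).
Posterior: Gamma(8.0+7, 1.9+5.5) = Gamma(15.0, 7.4).
The predictive distribution for the next observation is Lomax; its mean is β/(α−1) = 7.4/14.0 = 0.5286.

0.5286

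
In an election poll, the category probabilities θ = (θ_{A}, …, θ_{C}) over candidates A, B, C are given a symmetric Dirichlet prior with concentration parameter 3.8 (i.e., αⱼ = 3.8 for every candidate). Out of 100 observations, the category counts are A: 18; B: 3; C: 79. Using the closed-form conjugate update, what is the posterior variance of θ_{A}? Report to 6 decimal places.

0.001400

The Dirichlet prior is conjugate to the Multinomial likelihood: each posterior αⱼ = prior αⱼ + observed count nⱼ.
Posterior concentration: (21.8, 6.8, 82.8), total = 111.4.
Var[θ_j] = α_j(Σα−α_j)/((Σα)²(Σα+1)) = 21.8·89.6/(111.4²·112.4) = 0.001400.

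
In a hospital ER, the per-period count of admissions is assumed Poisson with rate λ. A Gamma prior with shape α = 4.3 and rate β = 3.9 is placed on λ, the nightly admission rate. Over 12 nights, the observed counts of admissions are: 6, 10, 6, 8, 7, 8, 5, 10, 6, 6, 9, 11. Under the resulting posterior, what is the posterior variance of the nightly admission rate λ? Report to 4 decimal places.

With a Gamma(shape α, rate β) prior, the Poisson likelihood is conjugate: the posterior is Gamma(α + ΣXᵢ, β + n).
Sum of counts S = 92 over n = 12 nights.
Posterior: Gamma(α+S, β+n) = Gamma(4.3+92, 3.9+12) = Gamma(96.3, 15.9).
Var = α/β² = 96.3/15.9² = 0.3809.

0.3809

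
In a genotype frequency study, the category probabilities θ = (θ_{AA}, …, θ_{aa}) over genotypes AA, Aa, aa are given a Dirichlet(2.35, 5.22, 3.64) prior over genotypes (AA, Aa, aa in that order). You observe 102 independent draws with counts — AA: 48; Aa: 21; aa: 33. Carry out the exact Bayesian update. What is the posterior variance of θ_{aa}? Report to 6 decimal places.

0.001917

The Dirichlet prior is conjugate to the Multinomial likelihood: each posterior αⱼ = prior αⱼ + observed count nⱼ.
Posterior concentration: (50.35, 26.22, 36.64), total = 113.21.
Var[θ_j] = α_j(Σα−α_j)/((Σα)²(Σα+1)) = 36.64·76.57/(113.21²·114.21) = 0.001917.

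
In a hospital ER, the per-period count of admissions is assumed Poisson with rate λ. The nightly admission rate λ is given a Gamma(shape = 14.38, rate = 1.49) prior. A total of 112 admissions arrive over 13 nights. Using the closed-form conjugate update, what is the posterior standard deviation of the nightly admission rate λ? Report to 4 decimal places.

0.7758

With a Gamma(shape α, rate β) prior, the Poisson likelihood is conjugate: the posterior is Gamma(α + ΣXᵢ, β + n).
Posterior: Gamma(α+S, β+n) = Gamma(14.38+112, 1.49+13) = Gamma(126.38, 14.49).
SD = √α/β = √126.38/14.49 = 0.7758.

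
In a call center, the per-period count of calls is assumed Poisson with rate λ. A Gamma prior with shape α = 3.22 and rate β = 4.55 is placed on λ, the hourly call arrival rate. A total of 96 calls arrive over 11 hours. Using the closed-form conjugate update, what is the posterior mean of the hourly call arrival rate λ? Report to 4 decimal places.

6.3807

With a Gamma(shape α, rate β) prior, the Poisson likelihood is conjugate: the posterior is Gamma(α + ΣXᵢ, β + n).
Posterior: Gamma(α+S, β+n) = Gamma(3.22+96, 4.55+11) = Gamma(99.22, 15.55).
Posterior mean = α/β = 99.22/15.55 = 6.3807.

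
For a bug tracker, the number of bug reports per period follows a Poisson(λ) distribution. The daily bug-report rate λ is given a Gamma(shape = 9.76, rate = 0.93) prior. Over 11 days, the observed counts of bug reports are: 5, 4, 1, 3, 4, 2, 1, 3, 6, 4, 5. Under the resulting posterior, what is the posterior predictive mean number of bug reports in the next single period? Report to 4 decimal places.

4.0034

With a Gamma(shape α, rate β) prior, the Poisson likelihood is conjugate: the posterior is Gamma(α + ΣXᵢ, β + n).
Sum of counts S = 38 over n = 11 days.
Posterior: Gamma(α+S, β+n) = Gamma(9.76+38, 0.93+11) = Gamma(47.76, 11.93).
The predictive distribution for one future period is NegBinom with mean α/β = 4.0034.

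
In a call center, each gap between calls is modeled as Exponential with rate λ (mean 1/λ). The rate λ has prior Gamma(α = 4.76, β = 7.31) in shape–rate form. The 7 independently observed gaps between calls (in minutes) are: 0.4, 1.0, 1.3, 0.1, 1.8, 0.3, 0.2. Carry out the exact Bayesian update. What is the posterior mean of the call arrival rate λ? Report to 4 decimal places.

With a Gamma(shape α, rate β) prior on the exponential rate λ, the posterior after n observations with total T = Σxᵢ is Gamma(α+n, β+T).
Sum of observations T = 5.1 minutes; n = 7.
Posterior: Gamma(4.76+7, 7.31+5.1) = Gamma(11.76, 12.41).
Posterior mean of λ = α/β = 11.76/12.41 = 0.9476.

0.9476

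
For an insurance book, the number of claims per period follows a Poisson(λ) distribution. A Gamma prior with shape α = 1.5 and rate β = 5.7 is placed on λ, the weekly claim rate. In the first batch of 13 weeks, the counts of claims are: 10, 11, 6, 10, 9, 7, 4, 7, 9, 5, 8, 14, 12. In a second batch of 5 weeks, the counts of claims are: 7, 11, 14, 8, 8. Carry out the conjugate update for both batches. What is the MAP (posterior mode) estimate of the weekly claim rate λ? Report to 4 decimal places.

6.7722

With a Gamma(shape α, rate β) prior, the Poisson likelihood is conjugate: the posterior is Gamma(α + ΣXᵢ, β + n).
Batch 1: sum of counts S = 112 over n = 13 weeks.
After batch 1: Gamma(α+S, β+n) = Gamma(1.5+112, 5.7+13) = Gamma(113.5, 18.7).
Batch 2: sum of counts S = 48 over n = 5 weeks.
After batch 2: Gamma(α+S, β+n) = Gamma(113.5+48, 18.7+5) = Gamma(161.5, 23.7).
Mode of Gamma(α,β) for α≥1 is (α−1)/β = 160.5/23.7 = 6.7722.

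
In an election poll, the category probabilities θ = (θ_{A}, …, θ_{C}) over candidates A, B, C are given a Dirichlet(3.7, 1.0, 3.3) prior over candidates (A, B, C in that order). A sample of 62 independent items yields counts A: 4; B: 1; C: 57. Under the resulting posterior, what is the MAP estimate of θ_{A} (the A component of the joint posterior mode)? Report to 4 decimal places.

0.1000

The Dirichlet prior is conjugate to the Multinomial likelihood: each posterior αⱼ = prior αⱼ + observed count nⱼ.
Posterior concentration: (7.7, 2.0, 60.3), total = 70.0.
Joint mode component: (α_{A}−1)/(Σα−K) = 6.7/67.0 = 0.1000.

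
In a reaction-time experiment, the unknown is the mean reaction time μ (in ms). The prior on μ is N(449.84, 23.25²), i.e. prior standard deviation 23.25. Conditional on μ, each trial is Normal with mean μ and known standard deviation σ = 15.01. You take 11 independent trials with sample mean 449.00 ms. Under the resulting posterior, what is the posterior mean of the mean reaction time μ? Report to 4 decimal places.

449.0307

For Normal data with known variance σ², a Normal(μ₀, σ₀²) prior on μ is conjugate. Posterior precision = 1/σ₀² + n/σ²; posterior mean is the precision-weighted average of μ₀ and x̄.
n·x̄ = 11·449.00 = 4939.
σ₀² = 23.25² = 540.5625, σ² = 15.01² = 225.3001; σ² + n·σ₀² = 225.3001 + 11·540.5625 = 6171.4876.
Posterior mean = (μ₀/σ₀² + n·x̄/σ²)/(1/σ₀² + n/σ²) = (σ²·μ₀ + σ₀²·n·x̄)/(σ² + n·σ₀²) = (225.3001·449.84 + 540.5625·4939)/6171.4876 = 2771187.184484/6171.4876 = 449.0307.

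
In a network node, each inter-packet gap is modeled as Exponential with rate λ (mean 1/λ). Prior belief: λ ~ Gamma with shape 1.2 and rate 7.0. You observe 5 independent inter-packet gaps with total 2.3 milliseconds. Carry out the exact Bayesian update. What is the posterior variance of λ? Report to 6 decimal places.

0.071685

With a Gamma(shape α, rate β) prior on the exponential rate λ, the posterior after n observations with total T = Σxᵢ is Gamma(α+n, β+T).
Posterior: Gamma(1.2+5, 7.0+2.3) = Gamma(6.2, 9.3).
Var = α/β² = 0.071685.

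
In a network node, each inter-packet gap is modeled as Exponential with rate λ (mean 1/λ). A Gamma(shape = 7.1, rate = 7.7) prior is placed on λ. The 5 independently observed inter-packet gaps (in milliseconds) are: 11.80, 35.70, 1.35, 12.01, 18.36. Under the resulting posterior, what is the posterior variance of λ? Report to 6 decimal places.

With a Gamma(shape α, rate β) prior on the exponential rate λ, the posterior after n observations with total T = Σxᵢ is Gamma(α+n, β+T).
Sum of observations T = 79.22 milliseconds; n = 5.
Posterior: Gamma(7.1+5, 7.7+79.22) = Gamma(12.1, 86.92).
Var = α/β² = 0.001602.

0.001602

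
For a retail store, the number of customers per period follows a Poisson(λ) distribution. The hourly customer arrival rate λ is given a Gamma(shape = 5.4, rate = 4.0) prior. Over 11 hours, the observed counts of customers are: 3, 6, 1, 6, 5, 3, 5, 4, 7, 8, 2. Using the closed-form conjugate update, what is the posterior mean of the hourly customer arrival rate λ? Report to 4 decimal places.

3.6933

With a Gamma(shape α, rate β) prior, the Poisson likelihood is conjugate: the posterior is Gamma(α + ΣXᵢ, β + n).
Sum of counts S = 50 over n = 11 hours.
Posterior: Gamma(α+S, β+n) = Gamma(5.4+50, 4.0+11) = Gamma(55.4, 15.0).
Posterior mean = α/β = 55.4/15.0 = 3.6933.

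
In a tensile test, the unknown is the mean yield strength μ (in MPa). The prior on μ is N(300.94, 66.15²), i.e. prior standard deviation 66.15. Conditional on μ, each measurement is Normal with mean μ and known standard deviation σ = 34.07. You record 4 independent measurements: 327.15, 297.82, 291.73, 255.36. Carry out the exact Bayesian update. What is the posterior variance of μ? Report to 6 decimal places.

For Normal data with known variance σ², a Normal(μ₀, σ₀²) prior on μ is conjugate. Posterior precision = 1/σ₀² + n/σ²; posterior mean is the precision-weighted average of μ₀ and x̄.
σ₀² = 66.15² = 4375.8225, σ² = 34.07² = 1160.7649; σ² + n·σ₀² = 1160.7649 + 4·4375.8225 = 18664.0549.
Posterior precision = 1/σ₀² + n/σ² = 1/4375.8225 + 4/1160.7649 = (σ² + n·σ₀²)/(σ₀²σ²) = 18664.0549/(4375.8225·1160.7649); posterior variance σₙ² = σ₀²σ²/(σ² + n·σ₀²) = 4375.8225·1160.7649/18664.0549 = 272.143497.

272.143497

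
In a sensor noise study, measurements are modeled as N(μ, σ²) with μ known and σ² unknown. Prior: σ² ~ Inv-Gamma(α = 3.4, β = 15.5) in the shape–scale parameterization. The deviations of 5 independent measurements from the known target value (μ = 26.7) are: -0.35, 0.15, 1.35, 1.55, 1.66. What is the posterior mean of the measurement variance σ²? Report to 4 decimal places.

3.8904

With known mean μ and an Inverse-Gamma(α, β) prior on σ², the Normal likelihood is conjugate: posterior is Inv-Gamma(α + n/2, β + Σ(xᵢ−μ)²/2).
Σ(xᵢ−μ)² = (-0.35)² + (0.15)² + (1.35)² + (1.55)² + (1.66)² = 7.1256.
Posterior: Inv-Gamma(3.4 + 5/2, 15.5 + 7.1256/2) = Inv-Gamma(5.90, 19.06280).
E[σ²|data] = β/(α−1) = 19.06280/4.90 = 3.8904.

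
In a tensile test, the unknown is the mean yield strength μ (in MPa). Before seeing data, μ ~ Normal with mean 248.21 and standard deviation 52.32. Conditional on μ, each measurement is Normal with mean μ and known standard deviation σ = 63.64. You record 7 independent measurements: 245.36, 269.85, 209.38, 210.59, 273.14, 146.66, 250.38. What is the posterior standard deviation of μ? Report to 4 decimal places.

For Normal data with known variance σ², a Normal(μ₀, σ₀²) prior on μ is conjugate. Posterior precision = 1/σ₀² + n/σ²; posterior mean is the precision-weighted average of μ₀ and x̄.
σ₀² = 52.32² = 2737.3824, σ² = 63.64² = 4050.0496; σ² + n·σ₀² = 4050.0496 + 7·2737.3824 = 23211.7264.
Posterior precision = 1/σ₀² + n/σ² = 1/2737.3824 + 7/4050.0496 = (σ² + n·σ₀²)/(σ₀²σ²) = 23211.7264/(2737.3824·4050.0496); posterior variance σₙ² = σ₀²σ²/(σ² + n·σ₀²) = 2737.3824·4050.0496/23211.7264 = 477.626451.
Posterior SD = √σₙ² = √(2737.3824·4050.0496/23211.7264) = 21.8547.

21.8547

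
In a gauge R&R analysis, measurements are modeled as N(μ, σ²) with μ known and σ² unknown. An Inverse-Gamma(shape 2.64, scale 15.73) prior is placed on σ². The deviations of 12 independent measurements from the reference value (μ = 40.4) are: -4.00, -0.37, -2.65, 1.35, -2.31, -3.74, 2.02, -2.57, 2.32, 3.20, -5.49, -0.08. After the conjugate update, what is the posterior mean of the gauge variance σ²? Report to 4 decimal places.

8.6531

With known mean μ and an Inverse-Gamma(α, β) prior on σ², the Normal likelihood is conjugate: posterior is Inv-Gamma(α + n/2, β + Σ(xᵢ−μ)²/2).
Σ(xᵢ−μ)² = (-4.00)² + (-0.37)² + (-2.65)² + (1.35)² + (-2.31)² + (-3.74)² + (2.02)² + (-2.57)² + (2.32)² + (3.20)² + (-5.49)² + (-0.08)² = 100.7598.
Posterior: Inv-Gamma(2.64 + 12/2, 15.73 + 100.7598/2) = Inv-Gamma(8.64, 66.10990).
E[σ²|data] = β/(α−1) = 66.10990/7.64 = 8.6531.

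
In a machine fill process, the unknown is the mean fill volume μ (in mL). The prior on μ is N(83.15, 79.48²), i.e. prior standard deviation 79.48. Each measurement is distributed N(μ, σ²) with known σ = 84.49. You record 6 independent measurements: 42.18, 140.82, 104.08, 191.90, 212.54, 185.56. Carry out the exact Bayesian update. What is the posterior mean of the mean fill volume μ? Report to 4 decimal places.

For Normal data with known variance σ², a Normal(μ₀, σ₀²) prior on μ is conjugate. Posterior precision = 1/σ₀² + n/σ²; posterior mean is the precision-weighted average of μ₀ and x̄.
Σxᵢ = 42.18 + 140.82 + 104.08 + 191.90 + 212.54 + 185.56 = 877.08, so n·x̄ = 877.08.
σ₀² = 79.48² = 6317.0704, σ² = 84.49² = 7138.5601; σ² + n·σ₀² = 7138.5601 + 6·6317.0704 = 45040.9825.
Posterior mean = (μ₀/σ₀² + n·x̄/σ²)/(1/σ₀² + n/σ²) = (σ²·μ₀ + σ₀²·n·x̄)/(σ² + n·σ₀²) = (7138.5601·83.15 + 6317.0704·877.08)/45040.9825 = 6134147.378747/45040.9825 = 136.1904.

136.1904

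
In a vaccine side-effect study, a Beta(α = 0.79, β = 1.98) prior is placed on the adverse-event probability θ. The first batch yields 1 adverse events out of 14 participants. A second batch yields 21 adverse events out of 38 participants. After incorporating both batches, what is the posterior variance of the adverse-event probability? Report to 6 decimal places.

0.004356

The Beta prior is conjugate to a Binomial/Bernoulli likelihood; the update adds successes to α and failures to β.
After batch 1: Beta(0.79+1, 1.98+13) = Beta(1.79, 14.98).
After batch 2: Beta(1.79+21, 14.98+17) = Beta(22.79, 31.98).
Var = αβ/((α+β)²(α+β+1)) = 22.79·31.98/(54.77²·55.77) = 0.004356.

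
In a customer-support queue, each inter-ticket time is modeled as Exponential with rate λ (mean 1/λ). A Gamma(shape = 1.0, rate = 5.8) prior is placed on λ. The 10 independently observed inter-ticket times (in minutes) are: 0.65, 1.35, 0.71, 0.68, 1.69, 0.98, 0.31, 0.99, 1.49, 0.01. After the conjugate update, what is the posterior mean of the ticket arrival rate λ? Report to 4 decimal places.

With a Gamma(shape α, rate β) prior on the exponential rate λ, the posterior after n observations with total T = Σxᵢ is Gamma(α+n, β+T).
Sum of observations T = 8.86 minutes; n = 10.
Posterior: Gamma(1.0+10, 5.8+8.86) = Gamma(11.0, 14.66).
Posterior mean of λ = α/β = 11.0/14.66 = 0.7503.

0.7503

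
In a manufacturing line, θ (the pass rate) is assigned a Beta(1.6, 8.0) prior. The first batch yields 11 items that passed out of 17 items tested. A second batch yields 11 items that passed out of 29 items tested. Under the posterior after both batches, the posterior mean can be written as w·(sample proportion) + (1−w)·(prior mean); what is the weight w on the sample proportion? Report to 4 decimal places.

The Beta prior is conjugate to a Binomial/Bernoulli likelihood; the update adds successes to α and failures to β.
Total number of items tested: n = 17 + 29 = 46.
Posterior mean = (α₀+k)/(α₀+β₀+n) = [n/(α₀+β₀+n)]·(k/n) + [(α₀+β₀)/(α₀+β₀+n)]·α₀/(α₀+β₀), so only n and the prior enter the weight.
The weight on the data is w = n/(α₀+β₀+n) = 46/(1.6+8.0+46) = 46/55.6 = 0.8273.

0.8273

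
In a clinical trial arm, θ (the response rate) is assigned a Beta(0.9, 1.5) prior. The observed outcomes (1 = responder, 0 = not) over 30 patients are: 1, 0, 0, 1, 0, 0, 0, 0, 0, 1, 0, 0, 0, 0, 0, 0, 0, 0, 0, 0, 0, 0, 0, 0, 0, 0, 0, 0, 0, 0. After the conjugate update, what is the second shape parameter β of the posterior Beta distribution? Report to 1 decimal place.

The Beta prior is conjugate to a Binomial/Bernoulli likelihood; the update adds successes to α and failures to β.
Posterior: Beta(α+k, β+n−k) = Beta(0.9+3, 1.5+27) = Beta(3.9, 28.5).
Posterior β = 28.5.

28.5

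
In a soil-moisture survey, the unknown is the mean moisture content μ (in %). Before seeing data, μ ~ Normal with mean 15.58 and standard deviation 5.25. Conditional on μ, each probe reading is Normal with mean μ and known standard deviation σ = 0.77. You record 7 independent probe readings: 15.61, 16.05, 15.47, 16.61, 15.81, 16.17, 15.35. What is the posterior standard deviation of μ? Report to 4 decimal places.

0.2906

For Normal data with known variance σ², a Normal(μ₀, σ₀²) prior on μ is conjugate. Posterior precision = 1/σ₀² + n/σ²; posterior mean is the precision-weighted average of μ₀ and x̄.
σ₀² = 5.25² = 27.5625, σ² = 0.77² = 0.5929; σ² + n·σ₀² = 0.5929 + 7·27.5625 = 193.5304.
Posterior precision = 1/σ₀² + n/σ² = 1/27.5625 + 7/0.5929 = (σ² + n·σ₀²)/(σ₀²σ²) = 193.5304/(27.5625·0.5929); posterior variance σₙ² = σ₀²σ²/(σ² + n·σ₀²) = 27.5625·0.5929/193.5304 = 0.084441.
Posterior SD = √σₙ² = √(27.5625·0.5929/193.5304) = 0.2906.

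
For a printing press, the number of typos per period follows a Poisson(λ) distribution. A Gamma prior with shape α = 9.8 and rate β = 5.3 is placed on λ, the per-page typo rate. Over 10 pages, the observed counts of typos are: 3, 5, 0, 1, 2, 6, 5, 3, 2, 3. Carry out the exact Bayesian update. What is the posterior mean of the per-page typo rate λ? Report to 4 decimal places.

2.6013

With a Gamma(shape α, rate β) prior, the Poisson likelihood is conjugate: the posterior is Gamma(α + ΣXᵢ, β + n).
Sum of counts S = 30 over n = 10 pages.
Posterior: Gamma(α+S, β+n) = Gamma(9.8+30, 5.3+10) = Gamma(39.8, 15.3).
Posterior mean = α/β = 39.8/15.3 = 2.6013.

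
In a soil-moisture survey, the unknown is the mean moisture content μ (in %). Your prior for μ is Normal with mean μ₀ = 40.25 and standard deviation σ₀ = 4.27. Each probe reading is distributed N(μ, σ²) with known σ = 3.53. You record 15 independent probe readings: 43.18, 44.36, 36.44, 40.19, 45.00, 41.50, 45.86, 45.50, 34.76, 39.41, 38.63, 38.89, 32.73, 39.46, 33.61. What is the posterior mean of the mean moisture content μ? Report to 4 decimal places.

39.9803

For Normal data with known variance σ², a Normal(μ₀, σ₀²) prior on μ is conjugate. Posterior precision = 1/σ₀² + n/σ²; posterior mean is the precision-weighted average of μ₀ and x̄.
Σxᵢ = 43.18 + 44.36 + 36.44 + 40.19 + 45.00 + 41.50 + 45.86 + 45.50 + 34.76 + 39.41 + 38.63 + 38.89 + 32.73 + 39.46 + 33.61 = 599.52, so n·x̄ = 599.52.
σ₀² = 4.27² = 18.2329, σ² = 3.53² = 12.4609; σ² + n·σ₀² = 12.4609 + 15·18.2329 = 285.9544.
Posterior mean = (μ₀/σ₀² + n·x̄/σ²)/(1/σ₀² + n/σ²) = (σ²·μ₀ + σ₀²·n·x̄)/(σ² + n·σ₀²) = (12.4609·40.25 + 18.2329·599.52)/285.9544 = 11432.539433/285.9544 = 39.9803.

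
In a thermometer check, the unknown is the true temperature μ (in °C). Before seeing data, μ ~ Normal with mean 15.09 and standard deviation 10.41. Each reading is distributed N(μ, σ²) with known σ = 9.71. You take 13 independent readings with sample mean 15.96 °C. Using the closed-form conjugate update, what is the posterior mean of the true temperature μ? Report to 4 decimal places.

15.9054

For Normal data with known variance σ², a Normal(μ₀, σ₀²) prior on μ is conjugate. Posterior precision = 1/σ₀² + n/σ²; posterior mean is the precision-weighted average of μ₀ and x̄.
n·x̄ = 13·15.96 = 207.48.
σ₀² = 10.41² = 108.3681, σ² = 9.71² = 94.2841; σ² + n·σ₀² = 94.2841 + 13·108.3681 = 1503.0694.
Posterior mean = (μ₀/σ₀² + n·x̄/σ²)/(1/σ₀² + n/σ²) = (σ²·μ₀ + σ₀²·n·x̄)/(σ² + n·σ₀²) = (94.2841·15.09 + 108.3681·207.48)/1503.0694 = 23906.960457/1503.0694 = 15.9054.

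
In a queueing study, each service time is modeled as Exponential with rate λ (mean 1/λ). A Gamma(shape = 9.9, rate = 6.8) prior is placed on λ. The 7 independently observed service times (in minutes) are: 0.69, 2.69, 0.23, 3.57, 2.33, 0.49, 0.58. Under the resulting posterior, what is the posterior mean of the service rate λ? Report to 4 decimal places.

With a Gamma(shape α, rate β) prior on the exponential rate λ, the posterior after n observations with total T = Σxᵢ is Gamma(α+n, β+T).
Sum of observations T = 10.58 minutes; n = 7.
Posterior: Gamma(9.9+7, 6.8+10.58) = Gamma(16.9, 17.38).
Posterior mean of λ = α/β = 16.9/17.38 = 0.9724.

0.9724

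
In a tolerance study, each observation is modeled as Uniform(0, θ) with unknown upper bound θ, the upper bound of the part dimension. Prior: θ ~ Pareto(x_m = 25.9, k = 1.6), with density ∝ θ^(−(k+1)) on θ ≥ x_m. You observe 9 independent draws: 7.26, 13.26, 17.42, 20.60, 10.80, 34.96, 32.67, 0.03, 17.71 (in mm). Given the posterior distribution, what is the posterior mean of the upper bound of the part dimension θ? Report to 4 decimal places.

38.6017

A Pareto(scale x_m, shape k) prior on the upper bound θ of Uniform(0, θ) is conjugate: posterior is Pareto(max(x_m, max xᵢ), k + n).
Sample maximum = 34.96; prior scale x_m = 25.9 → posterior scale = max = 34.96.
Posterior shape = 1.6 + 9 = 10.6.
E[θ|data] = k·x_m/(k−1) = 10.6·34.96/9.6 = 38.6017.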